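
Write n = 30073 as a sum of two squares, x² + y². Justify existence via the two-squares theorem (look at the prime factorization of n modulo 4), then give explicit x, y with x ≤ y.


Step 1: Factor n = 30073 = 17 · 29 · 61.
Step 2: Check the mod-4 condition on each prime factor: 17 ≡ 1 (mod 4), exponent 1; 29 ≡ 1 (mod 4), exponent 1; 61 ≡ 1 (mod 4), exponent 1.
All primes ≡ 3 (mod 4) appear to even exponent (or don't appear), so by the two-squares theorem n IS expressible as a sum of two squares.
Step 3: Build a representation. Here n = 17 · 29 · 61 is a product of primes ≡ 1 (mod 4). Each prime p ≡ 1 (mod 4) is itself a sum of two squares; find a² by testing p − a² for a perfect square:
  17: 17 − 1² = 16 = 4² ⇒ 17 = 1² + 4².
  29: 29 − 1² = 28, 29 − 2² = 25 = 5² ⇒ 29 = 2² + 5².
  61: 61 − 1² = 60, 61 − 2² = 57, 61 − 3² = 52, 61 − 4² = 45, 61 − 5² = 36 = 6² ⇒ 61 = 5² + 6².
  Combine using the Brahmagupta–Fibonacci identity (a² + b²)(c² + d²) = (ac − bd)² + (ad + bc)² = (ac + bd)² + (ad − bc)²:
  17 · 29 = 493: from (1² + 4²)(2² + 5²), take (1·2 − 4·5, 1·5 + 4·2) = (2 − 20, 5 + 8) = (-18, 13); dropping signs (only squares matter) gives (18, 13); check 18² + 13² = 324 + 169 = 493 ✓.
  493 · 61 = 30073: from (18² + 13²)(5² + 6²), take (18·5 − 13·6, 18·6 + 13·5) = (90 − 78, 108 + 65) = (12, 173); check 12² + 173² = 144 + 29929 = 30073 ✓.
Step 4: Order so x ≤ y and verify: 12² + 173² = 144 + 29929 = 30073 = n. ✓

n = 30073 = 12² + 173² (one valid representation with x ≤ y).


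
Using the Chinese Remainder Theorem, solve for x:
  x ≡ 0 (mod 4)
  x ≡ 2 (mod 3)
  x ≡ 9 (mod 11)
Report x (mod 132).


Moduli 4, 3, 11 are pairwise coprime; by CRT there is a unique solution modulo M = 4 · 3 · 11 = 132.
Solve pairwise, accumulating the modulus:
  Start with x ≡ 0 (mod 4).
  Combine with x ≡ 2 (mod 3): since gcd(4, 3) = 1, we get a unique residue mod 12.
    Write x = 0 + 4·t and substitute into x ≡ 2 (mod 3): 4·t ≡ 2 − 0 = 2 (mod 3).
    Reduce coefficients mod 3: 1·t ≡ 2 (mod 3).
    So t ≡ 2 (mod 3).
    Then x = 0 + 4·2 = 8, valid modulo lcm(4, 3) = 12: x ≡ 8 (mod 12).
  Combine with x ≡ 9 (mod 11): since gcd(12, 11) = 1, we get a unique residue mod 132.
    Write x = 8 + 12·t and substitute into x ≡ 9 (mod 11): 12·t ≡ 9 − 8 = 1 (mod 11).
    Reduce coefficients mod 11: 1·t ≡ 1 (mod 11).
    So t ≡ 1 (mod 11).
    Then x = 8 + 12·1 = 20, valid modulo lcm(12, 11) = 132: x ≡ 20 (mod 132).
Verify: 20 mod 4 = 0 ✓, 20 mod 3 = 2 ✓, 20 mod 11 = 9 ✓.

x ≡ 20 (mod 132).


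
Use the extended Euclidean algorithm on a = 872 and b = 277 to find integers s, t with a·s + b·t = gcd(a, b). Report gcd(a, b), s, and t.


Euclidean algorithm on (872, 277) — divide until remainder is 0:
  872 = 3 · 277 + 41
  277 = 6 · 41 + 31
  41 = 1 · 31 + 10
  31 = 3 · 10 + 1
  10 = 10 · 1 + 0
gcd(872, 277) = 1.
Track Bezout coefficients alongside the remainders: start with r₀ = 872 = a·1 + b·0 (s = 1, t = 0) and r₁ = 277 = a·0 + b·1 (s = 0, t = 1); each new remainder r_{k+1} = r_{k-1} − q_k·r_k inherits s_{k+1} = s_{k-1} − q_k·s_k, t_{k+1} = t_{k-1} − q_k·t_k, so r_k = a·s_k + b·t_k at every step:
  q = 3: r = 41, s = 1 − 3·0 = 1, t = 0 − 3·1 = -3  (check: 872·1 + 277·(-3) = 41)
  q = 6: r = 31, s = 0 − 6·1 = -6, t = 1 − 6·(-3) = 19  (check: 872·(-6) + 277·19 = 31)
  q = 1: r = 10, s = 1 − 1·(-6) = 7, t = -3 − 1·19 = -22  (check: 872·7 + 277·(-22) = 10)
  q = 3: r = 1, s = -6 − 3·7 = -27, t = 19 − 3·(-22) = 85  (check: 872·(-27) + 277·85 = 1)
The row with r = 1 (the gcd) gives the Bezout coefficients s = -27, t = 85.
Result: 872 · (-27) + 277 · (85) = 1.

gcd(872, 277) = 1; s = -27, t = 85 (check: 872·(-27) + 277·85 = 1).


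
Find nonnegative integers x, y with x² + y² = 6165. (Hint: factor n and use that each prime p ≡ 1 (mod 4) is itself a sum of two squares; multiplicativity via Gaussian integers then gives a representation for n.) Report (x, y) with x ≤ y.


Step 1: Factor n = 6165 = 3^2 · 5 · 137.
Step 2: Check the mod-4 condition on each prime factor: 3 ≡ 3 (mod 4), exponent 2 (must be even); 5 ≡ 1 (mod 4), exponent 1; 137 ≡ 1 (mod 4), exponent 1.
All primes ≡ 3 (mod 4) appear to even exponent (or don't appear), so by the two-squares theorem n IS expressible as a sum of two squares.
Step 3: Build a representation. Group n = k² · m with k = 3 and m = 5 · 137 = 685 (a product of primes ≡ 1 (mod 4)); a representation of m scales to one of n via (k·x)² + (k·y)² = k²(x² + y²). Each prime p ≡ 1 (mod 4) is itself a sum of two squares; find a² by testing p − a² for a perfect square:
  5: 5 − 1² = 4 = 2² ⇒ 5 = 1² + 2².
  137: 137 − 1² = 136, 137 − 2² = 133, 137 − 3² = 128, 137 − 4² = 121 = 11² ⇒ 137 = 4² + 11².
  Combine using the Brahmagupta–Fibonacci identity (a² + b²)(c² + d²) = (ac − bd)² + (ad + bc)² = (ac + bd)² + (ad − bc)²:
  5 · 137 = 685: from (1² + 2²)(4² + 11²), take (1·4 − 2·11, 1·11 + 2·4) = (4 − 22, 11 + 8) = (-18, 19); dropping signs (only squares matter) gives (18, 19); check 18² + 19² = 324 + 361 = 685 ✓.
  Scale by k = 3: (3·18, 3·19) = (54, 57).
Step 4: Order so x ≤ y and verify: 54² + 57² = 2916 + 3249 = 6165 = n. ✓

n = 6165 = 54² + 57² (one valid representation with x ≤ y).


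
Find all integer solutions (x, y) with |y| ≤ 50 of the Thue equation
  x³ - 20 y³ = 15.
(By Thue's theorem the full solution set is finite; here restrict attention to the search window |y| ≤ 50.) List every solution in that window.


The equation is x³ - 20y³ = 15. For fixed y, x³ = 20·y³ + 15, so a solution requires the RHS to be a perfect cube.
Strategy: iterate y from -50 to 50, compute RHS = 20·y³ + 15, and check whether it is a (positive or negative) perfect cube.
Check small values of y:
  y = 0: RHS = 15 is not a perfect cube.
  y = 1: RHS = 35 is not a perfect cube.
  y = -1: RHS = -5 is not a perfect cube.
  y = 2: RHS = 175 is not a perfect cube.
  y = -2: RHS = -145 is not a perfect cube.
  y = 3: RHS = 555 is not a perfect cube.
  y = -3: RHS = -525 is not a perfect cube.
Continuing the search up to |y| = 50 finds no solutions either.
No (x, y) in the scanned range satisfies the equation.

No integer solutions with |y| ≤ 50.


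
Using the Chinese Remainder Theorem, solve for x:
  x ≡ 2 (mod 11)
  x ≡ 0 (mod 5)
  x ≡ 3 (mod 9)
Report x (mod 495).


Moduli 11, 5, 9 are pairwise coprime; by CRT there is a unique solution modulo M = 11 · 5 · 9 = 495.
Solve pairwise, accumulating the modulus:
  Start with x ≡ 2 (mod 11).
  Combine with x ≡ 0 (mod 5): since gcd(11, 5) = 1, we get a unique residue mod 55.
    Write x = 2 + 11·t and substitute into x ≡ 0 (mod 5): 11·t ≡ 0 − 2 = -2 (mod 5).
    Reduce coefficients mod 5: 1·t ≡ 3 (mod 5).
    So t ≡ 3 (mod 5).
    Then x = 2 + 11·3 = 35, valid modulo lcm(11, 5) = 55: x ≡ 35 (mod 55).
  Combine with x ≡ 3 (mod 9): since gcd(55, 9) = 1, we get a unique residue mod 495.
    Write x = 35 + 55·t and substitute into x ≡ 3 (mod 9): 55·t ≡ 3 − 35 = -32 (mod 9).
    Reduce coefficients mod 9: 1·t ≡ 4 (mod 9).
    So t ≡ 4 (mod 9).
    Then x = 35 + 55·4 = 255, valid modulo lcm(55, 9) = 495: x ≡ 255 (mod 495).
Verify: 255 mod 11 = 2 ✓, 255 mod 5 = 0 ✓, 255 mod 9 = 3 ✓.

x ≡ 255 (mod 495).


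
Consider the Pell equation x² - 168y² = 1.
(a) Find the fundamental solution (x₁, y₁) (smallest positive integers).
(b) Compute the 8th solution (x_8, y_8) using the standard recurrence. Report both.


Step 1: Find the fundamental solution (x₁, y₁) of x² - 168y² = 1.
  Expand √168 as a continued fraction. a₀ = ⌊√168⌋ = 12; iterate m_{k+1} = d_k·a_k − m_k, d_{k+1} = (168 − m_{k+1}²)/d_k, a_{k+1} = ⌊(a₀ + m_{k+1})/d_{k+1}⌋ (starting m₀ = 0, d₀ = 1), with convergents p_k = a_k·p_{k-1} + p_{k-2}, q_k = a_k·q_{k-1} + q_{k-2} (p₋₁ = 1, q₋₁ = 0):
  k = 0: a₀ = 12; p₀/q₀ = 12/1; p₀² − 168·q₀² = 144 − 168 = -24.
  k = 1: m = 12, d = 24, a = ⌊(12 + 12)/24⌋ = 1; p/q = (1·12 + 1)/(1·1 + 0) = 13/1; p² − 168·q² = 169 − 168 = 1.
  The first convergent with p² − 168·q² = 1 gives the fundamental solution (x₁, y₁) = (13, 1).
Step 2: Apply the recurrence (x_{n+1}, y_{n+1}) = (x₁x_n + 168y₁y_n, x₁y_n + y₁x_n) repeatedly.
  From (x_1, y_1) = (13, 1): x_2 = 13·13 + 168·1·1 = 337; y_2 = 13·1 + 1·13 = 26.
  From (x_2, y_2) = (337, 26): x_3 = 13·337 + 168·1·26 = 8749; y_3 = 13·26 + 1·337 = 675.
  From (x_3, y_3) = (8749, 675): x_4 = 13·8749 + 168·1·675 = 227137; y_4 = 13·675 + 1·8749 = 17524.
  From (x_4, y_4) = (227137, 17524): x_5 = 13·227137 + 168·1·17524 = 5896813; y_5 = 13·17524 + 1·227137 = 454949.
  From (x_5, y_5) = (5896813, 454949): x_6 = 13·5896813 + 168·1·454949 = 153090001; y_6 = 13·454949 + 1·5896813 = 11811150.
  From (x_6, y_6) = (153090001, 11811150): x_7 = 13·153090001 + 168·1·11811150 = 3974443213; y_7 = 13·11811150 + 1·153090001 = 306634951.
  From (x_7, y_7) = (3974443213, 306634951): x_8 = 13·3974443213 + 168·1·306634951 = 103182433537; y_8 = 13·306634951 + 1·3974443213 = 7960697576.
Step 3: Verify x_8² - 168·y_8² = 10646614590617422330369 - 10646614590617422330368 = 1 (should be 1). ✓

(x_1, y_1) = (13, 1); (x_8, y_8) = (103182433537, 7960697576).


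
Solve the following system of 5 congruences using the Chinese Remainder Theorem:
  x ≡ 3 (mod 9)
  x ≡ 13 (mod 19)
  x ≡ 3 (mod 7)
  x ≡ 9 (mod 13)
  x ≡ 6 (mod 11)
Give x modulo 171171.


Product of moduli M = 9 · 19 · 7 · 13 · 11 = 171171.
Merge one congruence at a time:
  Start: x ≡ 3 (mod 9).
  Combine with x ≡ 13 (mod 19); new modulus lcm = 171.
    Write x = 3 + 9·t and substitute into x ≡ 13 (mod 19): 9·t ≡ 13 − 3 = 10 (mod 19).
    The inverse of 9 mod 19 is 17 (since 9·17 = 153 = 8·19 + 1), so t ≡ 17·10 = 170 ≡ 18 (mod 19).
    Then x = 3 + 9·18 = 165, valid modulo lcm(9, 19) = 171: x ≡ 165 (mod 171).
  Combine with x ≡ 3 (mod 7); new modulus lcm = 1197.
    Write x = 165 + 171·t and substitute into x ≡ 3 (mod 7): 171·t ≡ 3 − 165 = -162 (mod 7).
    Reduce coefficients mod 7: 3·t ≡ 6 (mod 7).
    The inverse of 3 mod 7 is 5 (since 3·5 = 15 = 2·7 + 1), so t ≡ 5·6 = 30 ≡ 2 (mod 7).
    Then x = 165 + 171·2 = 507, valid modulo lcm(171, 7) = 1197: x ≡ 507 (mod 1197).
  Combine with x ≡ 9 (mod 13); new modulus lcm = 15561.
    Write x = 507 + 1197·t and substitute into x ≡ 9 (mod 13): 1197·t ≡ 9 − 507 = -498 (mod 13).
    Reduce coefficients mod 13: 1·t ≡ 9 (mod 13).
    So t ≡ 9 (mod 13).
    Then x = 507 + 1197·9 = 11280, valid modulo lcm(1197, 13) = 15561: x ≡ 11280 (mod 15561).
  Combine with x ≡ 6 (mod 11); new modulus lcm = 171171.
    Write x = 11280 + 15561·t and substitute into x ≡ 6 (mod 11): 15561·t ≡ 6 − 11280 = -11274 (mod 11).
    Reduce coefficients mod 11: 7·t ≡ 1 (mod 11).
    The inverse of 7 mod 11 is 8 (since 7·8 = 56 = 5·11 + 1), so t ≡ 8·1 = 8 ≡ 8 (mod 11).
    Then x = 11280 + 15561·8 = 135768, valid modulo lcm(15561, 11) = 171171: x ≡ 135768 (mod 171171).
Verify against each original: 135768 mod 9 = 3, 135768 mod 19 = 13, 135768 mod 7 = 3, 135768 mod 13 = 9, 135768 mod 11 = 6.

x ≡ 135768 (mod 171171).


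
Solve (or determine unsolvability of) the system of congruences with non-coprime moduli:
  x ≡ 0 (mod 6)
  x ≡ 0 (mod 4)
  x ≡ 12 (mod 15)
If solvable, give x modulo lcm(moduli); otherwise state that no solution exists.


Moduli 6, 4, 15 are not pairwise coprime, so CRT works modulo lcm(m_i) when all pairwise compatibility conditions hold.
Pairwise compatibility: gcd(m_i, m_j) must divide a_i - a_j for every pair.
Merge one congruence at a time:
  Start: x ≡ 0 (mod 6).
  Combine with x ≡ 0 (mod 4): gcd(6, 4) = 2; 0 - 0 = 0, which IS divisible by 2, so compatible.
    Write x = 0 + 6·t and substitute into x ≡ 0 (mod 4): 6·t ≡ 0 − 0 = 0 (mod 4).
    Divide the congruence (and modulus) by g = 2: 3·t ≡ 0 (mod 2).
    Reduce coefficients mod 2: 1·t ≡ 0 (mod 2).
    So t ≡ 0 (mod 2).
    Then x = 0 + 6·0 = 0, valid modulo lcm(6, 4) = 12: x ≡ 0 (mod 12).
  Combine with x ≡ 12 (mod 15): gcd(12, 15) = 3; 12 - 0 = 12, which IS divisible by 3, so compatible.
    Write x = 0 + 12·t and substitute into x ≡ 12 (mod 15): 12·t ≡ 12 − 0 = 12 (mod 15).
    Divide the congruence (and modulus) by g = 3: 4·t ≡ 4 (mod 5).
    The inverse of 4 mod 5 is 4 (since 4·4 = 16 = 3·5 + 1), so t ≡ 4·4 = 16 ≡ 1 (mod 5).
    Then x = 0 + 12·1 = 12, valid modulo lcm(12, 15) = 60: x ≡ 12 (mod 60).
Verify: 12 mod 6 = 0, 12 mod 4 = 0, 12 mod 15 = 12.

x ≡ 12 (mod 60).


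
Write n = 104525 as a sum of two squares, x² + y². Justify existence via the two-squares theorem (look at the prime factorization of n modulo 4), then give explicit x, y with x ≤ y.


Step 1: Factor n = 104525 = 5^2 · 37 · 113.
Step 2: Check the mod-4 condition on each prime factor: 5 ≡ 1 (mod 4), exponent 2; 37 ≡ 1 (mod 4), exponent 1; 113 ≡ 1 (mod 4), exponent 1.
All primes ≡ 3 (mod 4) appear to even exponent (or don't appear), so by the two-squares theorem n IS expressible as a sum of two squares.
Step 3: Build a representation. Group n = k² · m with k = 5 and m = 37 · 113 = 4181 (a product of primes ≡ 1 (mod 4)); a representation of m scales to one of n via (k·x)² + (k·y)² = k²(x² + y²). Each prime p ≡ 1 (mod 4) is itself a sum of two squares; find a² by testing p − a² for a perfect square:
  37: 37 − 1² = 36 = 6² ⇒ 37 = 1² + 6².
  113: 113 − 1² = 112, 113 − 2² = 109, 113 − 3² = 104, 113 − 4² = 97, 113 − 5² = 88, 113 − 6² = 77, 113 − 7² = 64 = 8² ⇒ 113 = 7² + 8².
  Combine using the Brahmagupta–Fibonacci identity (a² + b²)(c² + d²) = (ac − bd)² + (ad + bc)² = (ac + bd)² + (ad − bc)²:
  37 · 113 = 4181: from (1² + 6²)(7² + 8²), take (1·7 − 6·8, 1·8 + 6·7) = (7 − 48, 8 + 42) = (-41, 50); dropping signs (only squares matter) gives (41, 50); check 41² + 50² = 1681 + 2500 = 4181 ✓.
  Scale by k = 5: (5·41, 5·50) = (205, 250).
Step 4: Order so x ≤ y and verify: 205² + 250² = 42025 + 62500 = 104525 = n. ✓

n = 104525 = 205² + 250² (one valid representation with x ≤ y).


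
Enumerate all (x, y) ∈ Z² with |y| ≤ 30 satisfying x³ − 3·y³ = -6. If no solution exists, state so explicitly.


The equation is x³ - 3y³ = -6. For fixed y, x³ = 3·y³ − 6, so a solution requires the RHS to be a perfect cube.
Strategy: iterate y from -30 to 30, compute RHS = 3·y³ − 6, and check whether it is a (positive or negative) perfect cube.
Check small values of y:
  y = 0: RHS = -6 is not a perfect cube.
  y = 1: RHS = -3 is not a perfect cube.
  y = -1: RHS = -9 is not a perfect cube.
  y = 2: RHS = 18 is not a perfect cube.
  y = -2: RHS = -30 is not a perfect cube.
  y = 3: RHS = 75 is not a perfect cube.
  y = -3: RHS = -87 is not a perfect cube.
Continuing the search up to |y| = 30 finds no solutions either.
No (x, y) in the scanned range satisfies the equation.

No integer solutions with |y| ≤ 30.


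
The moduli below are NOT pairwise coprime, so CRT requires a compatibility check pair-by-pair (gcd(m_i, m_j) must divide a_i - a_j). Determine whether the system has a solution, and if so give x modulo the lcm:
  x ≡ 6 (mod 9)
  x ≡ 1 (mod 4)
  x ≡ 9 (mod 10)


Moduli 9, 4, 10 are not pairwise coprime, so CRT works modulo lcm(m_i) when all pairwise compatibility conditions hold.
Pairwise compatibility: gcd(m_i, m_j) must divide a_i - a_j for every pair.
Merge one congruence at a time:
  Start: x ≡ 6 (mod 9).
  Combine with x ≡ 1 (mod 4): gcd(9, 4) = 1; 1 - 6 = -5, which IS divisible by 1, so compatible.
    Write x = 6 + 9·t and substitute into x ≡ 1 (mod 4): 9·t ≡ 1 − 6 = -5 (mod 4).
    Reduce coefficients mod 4: 1·t ≡ 3 (mod 4).
    So t ≡ 3 (mod 4).
    Then x = 6 + 9·3 = 33, valid modulo lcm(9, 4) = 36: x ≡ 33 (mod 36).
  Combine with x ≡ 9 (mod 10): gcd(36, 10) = 2; 9 - 33 = -24, which IS divisible by 2, so compatible.
    Write x = 33 + 36·t and substitute into x ≡ 9 (mod 10): 36·t ≡ 9 − 33 = -24 (mod 10).
    Divide the congruence (and modulus) by g = 2: 18·t ≡ -12 (mod 5).
    Reduce coefficients mod 5: 3·t ≡ 3 (mod 5).
    The inverse of 3 mod 5 is 2 (since 3·2 = 6 = 1·5 + 1), so t ≡ 2·3 = 6 ≡ 1 (mod 5).
    Then x = 33 + 36·1 = 69, valid modulo lcm(36, 10) = 180: x ≡ 69 (mod 180).
Verify: 69 mod 9 = 6, 69 mod 4 = 1, 69 mod 10 = 9.

x ≡ 69 (mod 180).


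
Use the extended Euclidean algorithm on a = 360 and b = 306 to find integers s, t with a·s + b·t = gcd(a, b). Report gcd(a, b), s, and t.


Euclidean algorithm on (360, 306) — divide until remainder is 0:
  360 = 1 · 306 + 54
  306 = 5 · 54 + 36
  54 = 1 · 36 + 18
  36 = 2 · 18 + 0
gcd(360, 306) = 18.
Track Bezout coefficients alongside the remainders: start with r₀ = 360 = a·1 + b·0 (s = 1, t = 0) and r₁ = 306 = a·0 + b·1 (s = 0, t = 1); each new remainder r_{k+1} = r_{k-1} − q_k·r_k inherits s_{k+1} = s_{k-1} − q_k·s_k, t_{k+1} = t_{k-1} − q_k·t_k, so r_k = a·s_k + b·t_k at every step:
  q = 1: r = 54, s = 1 − 1·0 = 1, t = 0 − 1·1 = -1  (check: 360·1 + 306·(-1) = 54)
  q = 5: r = 36, s = 0 − 5·1 = -5, t = 1 − 5·(-1) = 6  (check: 360·(-5) + 306·6 = 36)
  q = 1: r = 18, s = 1 − 1·(-5) = 6, t = -1 − 1·6 = -7  (check: 360·6 + 306·(-7) = 18)
The row with r = 18 (the gcd) gives the Bezout coefficients s = 6, t = -7.
Result: 360 · (6) + 306 · (-7) = 18.

gcd(360, 306) = 18; s = 6, t = -7 (check: 360·6 + 306·(-7) = 18).


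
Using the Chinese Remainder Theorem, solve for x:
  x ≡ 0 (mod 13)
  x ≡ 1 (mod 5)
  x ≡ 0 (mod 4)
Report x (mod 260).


Moduli 13, 5, 4 are pairwise coprime; by CRT there is a unique solution modulo M = 13 · 5 · 4 = 260.
Solve pairwise, accumulating the modulus:
  Start with x ≡ 0 (mod 13).
  Combine with x ≡ 1 (mod 5): since gcd(13, 5) = 1, we get a unique residue mod 65.
    Write x = 0 + 13·t and substitute into x ≡ 1 (mod 5): 13·t ≡ 1 − 0 = 1 (mod 5).
    Reduce coefficients mod 5: 3·t ≡ 1 (mod 5).
    The inverse of 3 mod 5 is 2 (since 3·2 = 6 = 1·5 + 1), so t ≡ 2·1 = 2 ≡ 2 (mod 5).
    Then x = 0 + 13·2 = 26, valid modulo lcm(13, 5) = 65: x ≡ 26 (mod 65).
  Combine with x ≡ 0 (mod 4): since gcd(65, 4) = 1, we get a unique residue mod 260.
    Write x = 26 + 65·t and substitute into x ≡ 0 (mod 4): 65·t ≡ 0 − 26 = -26 (mod 4).
    Reduce coefficients mod 4: 1·t ≡ 2 (mod 4).
    So t ≡ 2 (mod 4).
    Then x = 26 + 65·2 = 156, valid modulo lcm(65, 4) = 260: x ≡ 156 (mod 260).
Verify: 156 mod 13 = 0 ✓, 156 mod 5 = 1 ✓, 156 mod 4 = 0 ✓.

x ≡ 156 (mod 260).


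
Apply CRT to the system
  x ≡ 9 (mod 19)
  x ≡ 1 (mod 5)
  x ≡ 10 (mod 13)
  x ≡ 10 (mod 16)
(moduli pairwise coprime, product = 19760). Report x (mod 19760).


Product of moduli M = 19 · 5 · 13 · 16 = 19760.
Merge one congruence at a time:
  Start: x ≡ 9 (mod 19).
  Combine with x ≡ 1 (mod 5); new modulus lcm = 95.
    Write x = 9 + 19·t and substitute into x ≡ 1 (mod 5): 19·t ≡ 1 − 9 = -8 (mod 5).
    Reduce coefficients mod 5: 4·t ≡ 2 (mod 5).
    The inverse of 4 mod 5 is 4 (since 4·4 = 16 = 3·5 + 1), so t ≡ 4·2 = 8 ≡ 3 (mod 5).
    Then x = 9 + 19·3 = 66, valid modulo lcm(19, 5) = 95: x ≡ 66 (mod 95).
  Combine with x ≡ 10 (mod 13); new modulus lcm = 1235.
    Write x = 66 + 95·t and substitute into x ≡ 10 (mod 13): 95·t ≡ 10 − 66 = -56 (mod 13).
    Reduce coefficients mod 13: 4·t ≡ 9 (mod 13).
    The inverse of 4 mod 13 is 10 (since 4·10 = 40 = 3·13 + 1), so t ≡ 10·9 = 90 ≡ 12 (mod 13).
    Then x = 66 + 95·12 = 1206, valid modulo lcm(95, 13) = 1235: x ≡ 1206 (mod 1235).
  Combine with x ≡ 10 (mod 16); new modulus lcm = 19760.
    Write x = 1206 + 1235·t and substitute into x ≡ 10 (mod 16): 1235·t ≡ 10 − 1206 = -1196 (mod 16).
    Reduce coefficients mod 16: 3·t ≡ 4 (mod 16).
    The inverse of 3 mod 16 is 11 (since 3·11 = 33 = 2·16 + 1), so t ≡ 11·4 = 44 ≡ 12 (mod 16).
    Then x = 1206 + 1235·12 = 16026, valid modulo lcm(1235, 16) = 19760: x ≡ 16026 (mod 19760).
Verify against each original: 16026 mod 19 = 9, 16026 mod 5 = 1, 16026 mod 13 = 10, 16026 mod 16 = 10.

x ≡ 16026 (mod 19760).


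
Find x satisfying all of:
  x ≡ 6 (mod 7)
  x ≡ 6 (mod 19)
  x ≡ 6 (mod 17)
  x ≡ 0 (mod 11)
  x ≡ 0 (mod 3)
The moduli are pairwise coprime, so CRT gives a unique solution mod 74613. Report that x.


Product of moduli M = 7 · 19 · 17 · 11 · 3 = 74613.
Merge one congruence at a time:
  Start: x ≡ 6 (mod 7).
  Combine with x ≡ 6 (mod 19); new modulus lcm = 133.
    Write x = 6 + 7·t and substitute into x ≡ 6 (mod 19): 7·t ≡ 6 − 6 = 0 (mod 19).
    The inverse of 7 mod 19 is 11 (since 7·11 = 77 = 4·19 + 1), so t ≡ 11·0 = 0 ≡ 0 (mod 19).
    Then x = 6 + 7·0 = 6, valid modulo lcm(7, 19) = 133: x ≡ 6 (mod 133).
  Combine with x ≡ 6 (mod 17); new modulus lcm = 2261.
    Write x = 6 + 133·t and substitute into x ≡ 6 (mod 17): 133·t ≡ 6 − 6 = 0 (mod 17).
    Reduce coefficients mod 17: 14·t ≡ 0 (mod 17).
    The inverse of 14 mod 17 is 11 (since 14·11 = 154 = 9·17 + 1), so t ≡ 11·0 = 0 ≡ 0 (mod 17).
    Then x = 6 + 133·0 = 6, valid modulo lcm(133, 17) = 2261: x ≡ 6 (mod 2261).
  Combine with x ≡ 0 (mod 11); new modulus lcm = 24871.
    Write x = 6 + 2261·t and substitute into x ≡ 0 (mod 11): 2261·t ≡ 0 − 6 = -6 (mod 11).
    Reduce coefficients mod 11: 6·t ≡ 5 (mod 11).
    The inverse of 6 mod 11 is 2 (since 6·2 = 12 = 1·11 + 1), so t ≡ 2·5 = 10 ≡ 10 (mod 11).
    Then x = 6 + 2261·10 = 22616, valid modulo lcm(2261, 11) = 24871: x ≡ 22616 (mod 24871).
  Combine with x ≡ 0 (mod 3); new modulus lcm = 74613.
    Write x = 22616 + 24871·t and substitute into x ≡ 0 (mod 3): 24871·t ≡ 0 − 22616 = -22616 (mod 3).
    Reduce coefficients mod 3: 1·t ≡ 1 (mod 3).
    So t ≡ 1 (mod 3).
    Then x = 22616 + 24871·1 = 47487, valid modulo lcm(24871, 3) = 74613: x ≡ 47487 (mod 74613).
Verify against each original: 47487 mod 7 = 6, 47487 mod 19 = 6, 47487 mod 17 = 6, 47487 mod 11 = 0, 47487 mod 3 = 0.

x ≡ 47487 (mod 74613).


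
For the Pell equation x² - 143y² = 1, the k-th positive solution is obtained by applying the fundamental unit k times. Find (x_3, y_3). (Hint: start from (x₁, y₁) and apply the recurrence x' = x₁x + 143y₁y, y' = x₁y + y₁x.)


Step 1: Find the fundamental solution (x₁, y₁) of x² - 143y² = 1.
  Expand √143 as a continued fraction. a₀ = ⌊√143⌋ = 11; iterate m_{k+1} = d_k·a_k − m_k, d_{k+1} = (143 − m_{k+1}²)/d_k, a_{k+1} = ⌊(a₀ + m_{k+1})/d_{k+1}⌋ (starting m₀ = 0, d₀ = 1), with convergents p_k = a_k·p_{k-1} + p_{k-2}, q_k = a_k·q_{k-1} + q_{k-2} (p₋₁ = 1, q₋₁ = 0):
  k = 0: a₀ = 11; p₀/q₀ = 11/1; p₀² − 143·q₀² = 121 − 143 = -22.
  k = 1: m = 11, d = 22, a = ⌊(11 + 11)/22⌋ = 1; p/q = (1·11 + 1)/(1·1 + 0) = 12/1; p² − 143·q² = 144 − 143 = 1.
  The first convergent with p² − 143·q² = 1 gives the fundamental solution (x₁, y₁) = (12, 1).
Step 2: Apply the recurrence (x_{n+1}, y_{n+1}) = (x₁x_n + 143y₁y_n, x₁y_n + y₁x_n) repeatedly.
  From (x_1, y_1) = (12, 1): x_2 = 12·12 + 143·1·1 = 287; y_2 = 12·1 + 1·12 = 24.
  From (x_2, y_2) = (287, 24): x_3 = 12·287 + 143·1·24 = 6876; y_3 = 12·24 + 1·287 = 575.
Step 3: Verify x_3² - 143·y_3² = 47279376 - 47279375 = 1 (should be 1). ✓

(x_1, y_1) = (12, 1); (x_3, y_3) = (6876, 575).


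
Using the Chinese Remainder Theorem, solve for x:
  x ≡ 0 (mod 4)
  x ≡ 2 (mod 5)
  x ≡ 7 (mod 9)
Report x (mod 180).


Moduli 4, 5, 9 are pairwise coprime; by CRT there is a unique solution modulo M = 4 · 5 · 9 = 180.
Solve pairwise, accumulating the modulus:
  Start with x ≡ 0 (mod 4).
  Combine with x ≡ 2 (mod 5): since gcd(4, 5) = 1, we get a unique residue mod 20.
    Write x = 0 + 4·t and substitute into x ≡ 2 (mod 5): 4·t ≡ 2 − 0 = 2 (mod 5).
    The inverse of 4 mod 5 is 4 (since 4·4 = 16 = 3·5 + 1), so t ≡ 4·2 = 8 ≡ 3 (mod 5).
    Then x = 0 + 4·3 = 12, valid modulo lcm(4, 5) = 20: x ≡ 12 (mod 20).
  Combine with x ≡ 7 (mod 9): since gcd(20, 9) = 1, we get a unique residue mod 180.
    Write x = 12 + 20·t and substitute into x ≡ 7 (mod 9): 20·t ≡ 7 − 12 = -5 (mod 9).
    Reduce coefficients mod 9: 2·t ≡ 4 (mod 9).
    The inverse of 2 mod 9 is 5 (since 2·5 = 10 = 1·9 + 1), so t ≡ 5·4 = 20 ≡ 2 (mod 9).
    Then x = 12 + 20·2 = 52, valid modulo lcm(20, 9) = 180: x ≡ 52 (mod 180).
Verify: 52 mod 4 = 0 ✓, 52 mod 5 = 2 ✓, 52 mod 9 = 7 ✓.

x ≡ 52 (mod 180).


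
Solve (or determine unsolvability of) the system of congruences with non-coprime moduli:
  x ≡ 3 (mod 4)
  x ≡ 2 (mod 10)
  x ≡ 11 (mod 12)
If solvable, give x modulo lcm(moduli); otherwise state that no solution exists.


Moduli 4, 10, 12 are not pairwise coprime, so CRT works modulo lcm(m_i) when all pairwise compatibility conditions hold.
Pairwise compatibility: gcd(m_i, m_j) must divide a_i - a_j for every pair.
Merge one congruence at a time:
  Start: x ≡ 3 (mod 4).
  Combine with x ≡ 2 (mod 10): gcd(4, 10) = 2, and 2 - 3 = -1 is NOT divisible by 2.
    ⇒ system is inconsistent (no integer solution).

No solution (the system is inconsistent).


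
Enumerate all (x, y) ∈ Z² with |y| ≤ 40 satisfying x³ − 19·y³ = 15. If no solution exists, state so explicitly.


The equation is x³ - 19y³ = 15. For fixed y, x³ = 19·y³ + 15, so a solution requires the RHS to be a perfect cube.
Strategy: iterate y from -40 to 40, compute RHS = 19·y³ + 15, and check whether it is a (positive or negative) perfect cube.
Check small values of y:
  y = 0: RHS = 15 is not a perfect cube.
  y = 1: RHS = 34 is not a perfect cube.
  y = -1: RHS = -4 is not a perfect cube.
  y = 2: RHS = 167 is not a perfect cube.
  y = -2: RHS = -137 is not a perfect cube.
  y = 3: RHS = 528 is not a perfect cube.
  y = -3: RHS = -498 is not a perfect cube.
Continuing the search up to |y| = 40 finds no solutions either.
No (x, y) in the scanned range satisfies the equation.

No integer solutions with |y| ≤ 40.


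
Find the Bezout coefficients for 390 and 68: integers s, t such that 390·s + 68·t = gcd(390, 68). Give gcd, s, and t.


Euclidean algorithm on (390, 68) — divide until remainder is 0:
  390 = 5 · 68 + 50
  68 = 1 · 50 + 18
  50 = 2 · 18 + 14
  18 = 1 · 14 + 4
  14 = 3 · 4 + 2
  4 = 2 · 2 + 0
gcd(390, 68) = 2.
Track Bezout coefficients alongside the remainders: start with r₀ = 390 = a·1 + b·0 (s = 1, t = 0) and r₁ = 68 = a·0 + b·1 (s = 0, t = 1); each new remainder r_{k+1} = r_{k-1} − q_k·r_k inherits s_{k+1} = s_{k-1} − q_k·s_k, t_{k+1} = t_{k-1} − q_k·t_k, so r_k = a·s_k + b·t_k at every step:
  q = 5: r = 50, s = 1 − 5·0 = 1, t = 0 − 5·1 = -5  (check: 390·1 + 68·(-5) = 50)
  q = 1: r = 18, s = 0 − 1·1 = -1, t = 1 − 1·(-5) = 6  (check: 390·(-1) + 68·6 = 18)
  q = 2: r = 14, s = 1 − 2·(-1) = 3, t = -5 − 2·6 = -17  (check: 390·3 + 68·(-17) = 14)
  q = 1: r = 4, s = -1 − 1·3 = -4, t = 6 − 1·(-17) = 23  (check: 390·(-4) + 68·23 = 4)
  q = 3: r = 2, s = 3 − 3·(-4) = 15, t = -17 − 3·23 = -86  (check: 390·15 + 68·(-86) = 2)
The row with r = 2 (the gcd) gives the Bezout coefficients s = 15, t = -86.
Result: 390 · (15) + 68 · (-86) = 2.

gcd(390, 68) = 2; s = 15, t = -86 (check: 390·15 + 68·(-86) = 2).


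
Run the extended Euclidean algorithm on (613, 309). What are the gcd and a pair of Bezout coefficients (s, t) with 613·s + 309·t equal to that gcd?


Euclidean algorithm on (613, 309) — divide until remainder is 0:
  613 = 1 · 309 + 304
  309 = 1 · 304 + 5
  304 = 60 · 5 + 4
  5 = 1 · 4 + 1
  4 = 4 · 1 + 0
gcd(613, 309) = 1.
Track Bezout coefficients alongside the remainders: start with r₀ = 613 = a·1 + b·0 (s = 1, t = 0) and r₁ = 309 = a·0 + b·1 (s = 0, t = 1); each new remainder r_{k+1} = r_{k-1} − q_k·r_k inherits s_{k+1} = s_{k-1} − q_k·s_k, t_{k+1} = t_{k-1} − q_k·t_k, so r_k = a·s_k + b·t_k at every step:
  q = 1: r = 304, s = 1 − 1·0 = 1, t = 0 − 1·1 = -1  (check: 613·1 + 309·(-1) = 304)
  q = 1: r = 5, s = 0 − 1·1 = -1, t = 1 − 1·(-1) = 2  (check: 613·(-1) + 309·2 = 5)
  q = 60: r = 4, s = 1 − 60·(-1) = 61, t = -1 − 60·2 = -121  (check: 613·61 + 309·(-121) = 4)
  q = 1: r = 1, s = -1 − 1·61 = -62, t = 2 − 1·(-121) = 123  (check: 613·(-62) + 309·123 = 1)
The row with r = 1 (the gcd) gives the Bezout coefficients s = -62, t = 123.
Result: 613 · (-62) + 309 · (123) = 1.

gcd(613, 309) = 1; s = -62, t = 123 (check: 613·(-62) + 309·123 = 1).


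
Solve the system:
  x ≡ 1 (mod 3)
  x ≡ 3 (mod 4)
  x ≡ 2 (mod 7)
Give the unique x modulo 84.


Moduli 3, 4, 7 are pairwise coprime; by CRT there is a unique solution modulo M = 3 · 4 · 7 = 84.
Solve pairwise, accumulating the modulus:
  Start with x ≡ 1 (mod 3).
  Combine with x ≡ 3 (mod 4): since gcd(3, 4) = 1, we get a unique residue mod 12.
    Write x = 1 + 3·t and substitute into x ≡ 3 (mod 4): 3·t ≡ 3 − 1 = 2 (mod 4).
    The inverse of 3 mod 4 is 3 (since 3·3 = 9 = 2·4 + 1), so t ≡ 3·2 = 6 ≡ 2 (mod 4).
    Then x = 1 + 3·2 = 7, valid modulo lcm(3, 4) = 12: x ≡ 7 (mod 12).
  Combine with x ≡ 2 (mod 7): since gcd(12, 7) = 1, we get a unique residue mod 84.
    Write x = 7 + 12·t and substitute into x ≡ 2 (mod 7): 12·t ≡ 2 − 7 = -5 (mod 7).
    Reduce coefficients mod 7: 5·t ≡ 2 (mod 7).
    The inverse of 5 mod 7 is 3 (since 5·3 = 15 = 2·7 + 1), so t ≡ 3·2 = 6 ≡ 6 (mod 7).
    Then x = 7 + 12·6 = 79, valid modulo lcm(12, 7) = 84: x ≡ 79 (mod 84).
Verify: 79 mod 3 = 1 ✓, 79 mod 4 = 3 ✓, 79 mod 7 = 2 ✓.

x ≡ 79 (mod 84).


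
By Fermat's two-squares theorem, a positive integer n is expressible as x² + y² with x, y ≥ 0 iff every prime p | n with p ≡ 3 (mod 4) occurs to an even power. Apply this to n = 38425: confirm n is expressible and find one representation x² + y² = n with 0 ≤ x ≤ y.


Step 1: Factor n = 38425 = 5^2 · 29 · 53.
Step 2: Check the mod-4 condition on each prime factor: 5 ≡ 1 (mod 4), exponent 2; 29 ≡ 1 (mod 4), exponent 1; 53 ≡ 1 (mod 4), exponent 1.
All primes ≡ 3 (mod 4) appear to even exponent (or don't appear), so by the two-squares theorem n IS expressible as a sum of two squares.
Step 3: Build a representation. Group n = k² · m with k = 5 and m = 29 · 53 = 1537 (a product of primes ≡ 1 (mod 4)); a representation of m scales to one of n via (k·x)² + (k·y)² = k²(x² + y²). Each prime p ≡ 1 (mod 4) is itself a sum of two squares; find a² by testing p − a² for a perfect square:
  29: 29 − 1² = 28, 29 − 2² = 25 = 5² ⇒ 29 = 2² + 5².
  53: 53 − 1² = 52, 53 − 2² = 49 = 7² ⇒ 53 = 2² + 7².
  Combine using the Brahmagupta–Fibonacci identity (a² + b²)(c² + d²) = (ac − bd)² + (ad + bc)² = (ac + bd)² + (ad − bc)²:
  29 · 53 = 1537: from (2² + 5²)(2² + 7²), take (2·2 − 5·7, 2·7 + 5·2) = (4 − 35, 14 + 10) = (-31, 24); dropping signs (only squares matter) gives (31, 24); check 31² + 24² = 961 + 576 = 1537 ✓.
  Scale by k = 5: (5·31, 5·24) = (155, 120).
Step 4: Order so x ≤ y and verify: 120² + 155² = 14400 + 24025 = 38425 = n. ✓

n = 38425 = 120² + 155² (one valid representation with x ≤ y).


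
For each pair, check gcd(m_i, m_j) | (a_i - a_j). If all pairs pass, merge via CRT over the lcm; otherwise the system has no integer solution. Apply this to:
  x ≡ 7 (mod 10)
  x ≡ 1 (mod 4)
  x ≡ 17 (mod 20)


Moduli 10, 4, 20 are not pairwise coprime, so CRT works modulo lcm(m_i) when all pairwise compatibility conditions hold.
Pairwise compatibility: gcd(m_i, m_j) must divide a_i - a_j for every pair.
Merge one congruence at a time:
  Start: x ≡ 7 (mod 10).
  Combine with x ≡ 1 (mod 4): gcd(10, 4) = 2; 1 - 7 = -6, which IS divisible by 2, so compatible.
    Write x = 7 + 10·t and substitute into x ≡ 1 (mod 4): 10·t ≡ 1 − 7 = -6 (mod 4).
    Divide the congruence (and modulus) by g = 2: 5·t ≡ -3 (mod 2).
    Reduce coefficients mod 2: 1·t ≡ 1 (mod 2).
    So t ≡ 1 (mod 2).
    Then x = 7 + 10·1 = 17, valid modulo lcm(10, 4) = 20: x ≡ 17 (mod 20).
  Combine with x ≡ 17 (mod 20): gcd(20, 20) = 20; 17 - 17 = 0, which IS divisible by 20, so compatible.
    Write x = 17 + 20·t and substitute into x ≡ 17 (mod 20): 20·t ≡ 17 − 17 = 0 (mod 20).
    Divide the congruence (and modulus) by g = 20: 1·t ≡ 0 (mod 1).
    Modulo 1 every t works; take t = 0.
    Then x = 17 + 20·0 = 17, valid modulo lcm(20, 20) = 20: x ≡ 17 (mod 20).
Verify: 17 mod 10 = 7, 17 mod 4 = 1, 17 mod 20 = 17.

x ≡ 17 (mod 20).


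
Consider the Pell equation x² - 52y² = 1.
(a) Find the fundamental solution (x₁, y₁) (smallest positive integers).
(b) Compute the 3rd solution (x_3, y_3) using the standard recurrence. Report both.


Step 1: Find the fundamental solution (x₁, y₁) of x² - 52y² = 1.
  Expand √52 as a continued fraction. a₀ = ⌊√52⌋ = 7; iterate m_{k+1} = d_k·a_k − m_k, d_{k+1} = (52 − m_{k+1}²)/d_k, a_{k+1} = ⌊(a₀ + m_{k+1})/d_{k+1}⌋ (starting m₀ = 0, d₀ = 1), with convergents p_k = a_k·p_{k-1} + p_{k-2}, q_k = a_k·q_{k-1} + q_{k-2} (p₋₁ = 1, q₋₁ = 0):
  k = 0: a₀ = 7; p₀/q₀ = 7/1; p₀² − 52·q₀² = 49 − 52 = -3.
  k = 1: m = 7, d = 3, a = ⌊(7 + 7)/3⌋ = 4; p/q = (4·7 + 1)/(4·1 + 0) = 29/4; p² − 52·q² = 841 − 832 = 9.
  k = 2: m = 5, d = 9, a = ⌊(7 + 5)/9⌋ = 1; p/q = (1·29 + 7)/(1·4 + 1) = 36/5; p² − 52·q² = 1296 − 1300 = -4.
  k = 3: m = 4, d = 4, a = ⌊(7 + 4)/4⌋ = 2; p/q = (2·36 + 29)/(2·5 + 4) = 101/14; p² − 52·q² = 10201 − 10192 = 9.
  k = 4: m = 4, d = 9, a = ⌊(7 + 4)/9⌋ = 1; p/q = (1·101 + 36)/(1·14 + 5) = 137/19; p² − 52·q² = 18769 − 18772 = -3.
  k = 5: m = 5, d = 3, a = ⌊(7 + 5)/3⌋ = 4; p/q = (4·137 + 101)/(4·19 + 14) = 649/90; p² − 52·q² = 421201 − 421200 = 1.
  The first convergent with p² − 52·q² = 1 gives the fundamental solution (x₁, y₁) = (649, 90).
Step 2: Apply the recurrence (x_{n+1}, y_{n+1}) = (x₁x_n + 52y₁y_n, x₁y_n + y₁x_n) repeatedly.
  From (x_1, y_1) = (649, 90): x_2 = 649·649 + 52·90·90 = 842401; y_2 = 649·90 + 90·649 = 116820.
  From (x_2, y_2) = (842401, 116820): x_3 = 649·842401 + 52·90·116820 = 1093435849; y_3 = 649·116820 + 90·842401 = 151632270.
Step 3: Verify x_3² - 52·y_3² = 1195601955878350801 - 1195601955878350800 = 1 (should be 1). ✓

(x_1, y_1) = (649, 90); (x_3, y_3) = (1093435849, 151632270).


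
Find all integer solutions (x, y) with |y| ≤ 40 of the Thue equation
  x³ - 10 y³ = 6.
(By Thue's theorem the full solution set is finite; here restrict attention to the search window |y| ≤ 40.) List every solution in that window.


The equation is x³ - 10y³ = 6. For fixed y, x³ = 10·y³ + 6, so a solution requires the RHS to be a perfect cube.
Strategy: iterate y from -40 to 40, compute RHS = 10·y³ + 6, and check whether it is a (positive or negative) perfect cube.
Check small values of y:
  y = 0: RHS = 6 is not a perfect cube.
  y = 1: RHS = 16 is not a perfect cube.
  y = -1: RHS = -4 is not a perfect cube.
  y = 2: RHS = 86 is not a perfect cube.
  y = -2: RHS = -74 is not a perfect cube.
  y = 3: RHS = 276 is not a perfect cube.
  y = -3: RHS = -264 is not a perfect cube.
Continuing the search up to |y| = 40 finds no solutions either.
No (x, y) in the scanned range satisfies the equation.

No integer solutions with |y| ≤ 40.


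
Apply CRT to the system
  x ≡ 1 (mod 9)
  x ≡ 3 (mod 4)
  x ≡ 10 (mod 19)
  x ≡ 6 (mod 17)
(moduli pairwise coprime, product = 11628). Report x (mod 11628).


Product of moduli M = 9 · 4 · 19 · 17 = 11628.
Merge one congruence at a time:
  Start: x ≡ 1 (mod 9).
  Combine with x ≡ 3 (mod 4); new modulus lcm = 36.
    Write x = 1 + 9·t and substitute into x ≡ 3 (mod 4): 9·t ≡ 3 − 1 = 2 (mod 4).
    Reduce coefficients mod 4: 1·t ≡ 2 (mod 4).
    So t ≡ 2 (mod 4).
    Then x = 1 + 9·2 = 19, valid modulo lcm(9, 4) = 36: x ≡ 19 (mod 36).
  Combine with x ≡ 10 (mod 19); new modulus lcm = 684.
    Write x = 19 + 36·t and substitute into x ≡ 10 (mod 19): 36·t ≡ 10 − 19 = -9 (mod 19).
    Reduce coefficients mod 19: 17·t ≡ 10 (mod 19).
    The inverse of 17 mod 19 is 9 (since 17·9 = 153 = 8·19 + 1), so t ≡ 9·10 = 90 ≡ 14 (mod 19).
    Then x = 19 + 36·14 = 523, valid modulo lcm(36, 19) = 684: x ≡ 523 (mod 684).
  Combine with x ≡ 6 (mod 17); new modulus lcm = 11628.
    Write x = 523 + 684·t and substitute into x ≡ 6 (mod 17): 684·t ≡ 6 − 523 = -517 (mod 17).
    Reduce coefficients mod 17: 4·t ≡ 10 (mod 17).
    The inverse of 4 mod 17 is 13 (since 4·13 = 52 = 3·17 + 1), so t ≡ 13·10 = 130 ≡ 11 (mod 17).
    Then x = 523 + 684·11 = 8047, valid modulo lcm(684, 17) = 11628: x ≡ 8047 (mod 11628).
Verify against each original: 8047 mod 9 = 1, 8047 mod 4 = 3, 8047 mod 19 = 10, 8047 mod 17 = 6.

x ≡ 8047 (mod 11628).


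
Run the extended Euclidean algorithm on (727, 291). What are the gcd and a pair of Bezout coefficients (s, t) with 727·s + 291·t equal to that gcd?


Euclidean algorithm on (727, 291) — divide until remainder is 0:
  727 = 2 · 291 + 145
  291 = 2 · 145 + 1
  145 = 145 · 1 + 0
gcd(727, 291) = 1.
Track Bezout coefficients alongside the remainders: start with r₀ = 727 = a·1 + b·0 (s = 1, t = 0) and r₁ = 291 = a·0 + b·1 (s = 0, t = 1); each new remainder r_{k+1} = r_{k-1} − q_k·r_k inherits s_{k+1} = s_{k-1} − q_k·s_k, t_{k+1} = t_{k-1} − q_k·t_k, so r_k = a·s_k + b·t_k at every step:
  q = 2: r = 145, s = 1 − 2·0 = 1, t = 0 − 2·1 = -2  (check: 727·1 + 291·(-2) = 145)
  q = 2: r = 1, s = 0 − 2·1 = -2, t = 1 − 2·(-2) = 5  (check: 727·(-2) + 291·5 = 1)
The row with r = 1 (the gcd) gives the Bezout coefficients s = -2, t = 5.
Result: 727 · (-2) + 291 · (5) = 1.

gcd(727, 291) = 1; s = -2, t = 5 (check: 727·(-2) + 291·5 = 1).


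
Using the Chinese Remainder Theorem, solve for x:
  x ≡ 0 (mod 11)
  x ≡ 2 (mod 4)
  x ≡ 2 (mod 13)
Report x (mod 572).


Moduli 11, 4, 13 are pairwise coprime; by CRT there is a unique solution modulo M = 11 · 4 · 13 = 572.
Solve pairwise, accumulating the modulus:
  Start with x ≡ 0 (mod 11).
  Combine with x ≡ 2 (mod 4): since gcd(11, 4) = 1, we get a unique residue mod 44.
    Write x = 0 + 11·t and substitute into x ≡ 2 (mod 4): 11·t ≡ 2 − 0 = 2 (mod 4).
    Reduce coefficients mod 4: 3·t ≡ 2 (mod 4).
    The inverse of 3 mod 4 is 3 (since 3·3 = 9 = 2·4 + 1), so t ≡ 3·2 = 6 ≡ 2 (mod 4).
    Then x = 0 + 11·2 = 22, valid modulo lcm(11, 4) = 44: x ≡ 22 (mod 44).
  Combine with x ≡ 2 (mod 13): since gcd(44, 13) = 1, we get a unique residue mod 572.
    Write x = 22 + 44·t and substitute into x ≡ 2 (mod 13): 44·t ≡ 2 − 22 = -20 (mod 13).
    Reduce coefficients mod 13: 5·t ≡ 6 (mod 13).
    The inverse of 5 mod 13 is 8 (since 5·8 = 40 = 3·13 + 1), so t ≡ 8·6 = 48 ≡ 9 (mod 13).
    Then x = 22 + 44·9 = 418, valid modulo lcm(44, 13) = 572: x ≡ 418 (mod 572).
Verify: 418 mod 11 = 0 ✓, 418 mod 4 = 2 ✓, 418 mod 13 = 2 ✓.

x ≡ 418 (mod 572).


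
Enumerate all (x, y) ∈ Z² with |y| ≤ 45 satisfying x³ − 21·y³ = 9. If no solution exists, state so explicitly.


The equation is x³ - 21y³ = 9. For fixed y, x³ = 21·y³ + 9, so a solution requires the RHS to be a perfect cube.
Strategy: iterate y from -45 to 45, compute RHS = 21·y³ + 9, and check whether it is a (positive or negative) perfect cube.
Check small values of y:
  y = 0: RHS = 9 is not a perfect cube.
  y = 1: RHS = 30 is not a perfect cube.
  y = -1: RHS = -12 is not a perfect cube.
  y = 2: RHS = 177 is not a perfect cube.
  y = -2: RHS = -159 is not a perfect cube.
  y = 3: RHS = 576 is not a perfect cube.
  y = -3: RHS = -558 is not a perfect cube.
Continuing the search up to |y| = 45 finds no solutions either.
No (x, y) in the scanned range satisfies the equation.

No integer solutions with |y| ≤ 45.
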